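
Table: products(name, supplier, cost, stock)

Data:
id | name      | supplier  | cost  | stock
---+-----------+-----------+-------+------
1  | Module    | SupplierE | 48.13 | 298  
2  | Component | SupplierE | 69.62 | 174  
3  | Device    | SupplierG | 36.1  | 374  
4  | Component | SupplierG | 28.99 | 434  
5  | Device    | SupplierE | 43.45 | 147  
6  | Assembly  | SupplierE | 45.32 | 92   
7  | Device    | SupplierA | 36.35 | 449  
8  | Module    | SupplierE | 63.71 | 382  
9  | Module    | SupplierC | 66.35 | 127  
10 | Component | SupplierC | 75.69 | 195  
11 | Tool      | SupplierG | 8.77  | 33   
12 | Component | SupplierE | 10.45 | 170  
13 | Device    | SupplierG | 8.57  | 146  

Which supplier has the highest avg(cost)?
SELECT supplier, AVG(cost) as val
FROM products
GROUP BY supplier
ORDER BY val DESC
LIMIT 1

Result: SupplierC with avg(cost) = 71.02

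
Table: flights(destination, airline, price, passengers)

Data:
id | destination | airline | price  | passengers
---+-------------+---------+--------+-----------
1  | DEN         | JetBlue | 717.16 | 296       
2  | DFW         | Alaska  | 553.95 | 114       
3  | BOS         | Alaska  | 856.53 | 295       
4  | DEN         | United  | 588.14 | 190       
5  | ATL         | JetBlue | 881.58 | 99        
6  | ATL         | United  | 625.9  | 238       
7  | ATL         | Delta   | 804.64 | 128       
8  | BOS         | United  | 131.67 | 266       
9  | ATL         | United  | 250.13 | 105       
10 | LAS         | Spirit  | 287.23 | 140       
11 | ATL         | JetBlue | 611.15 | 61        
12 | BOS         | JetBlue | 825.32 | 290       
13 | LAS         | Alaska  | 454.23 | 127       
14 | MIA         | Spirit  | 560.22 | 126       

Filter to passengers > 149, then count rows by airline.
SELECT airline, COUNT(*)
FROM flights
WHERE passengers > 149
GROUP BY airline

Note: WHERE filters rows before grouping.

Result:
  Alaska: 1
  JetBlue: 2
  United: 3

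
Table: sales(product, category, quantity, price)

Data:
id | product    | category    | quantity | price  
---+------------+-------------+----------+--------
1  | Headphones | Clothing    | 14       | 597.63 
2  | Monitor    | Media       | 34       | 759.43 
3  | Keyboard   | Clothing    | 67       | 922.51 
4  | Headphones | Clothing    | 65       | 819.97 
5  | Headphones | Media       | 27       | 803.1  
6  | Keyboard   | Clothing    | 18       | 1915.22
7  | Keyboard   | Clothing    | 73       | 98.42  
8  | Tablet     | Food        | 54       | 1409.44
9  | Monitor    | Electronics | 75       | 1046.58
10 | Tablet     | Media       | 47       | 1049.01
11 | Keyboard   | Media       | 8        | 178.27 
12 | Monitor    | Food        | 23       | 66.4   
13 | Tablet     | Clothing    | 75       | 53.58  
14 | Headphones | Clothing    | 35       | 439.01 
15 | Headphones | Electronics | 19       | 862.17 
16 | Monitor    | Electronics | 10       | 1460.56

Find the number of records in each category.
SELECT category, COUNT(*) as count
FROM sales
GROUP BY category

Result:
  Clothing: 7
  Electronics: 3
  Food: 2
  Media: 4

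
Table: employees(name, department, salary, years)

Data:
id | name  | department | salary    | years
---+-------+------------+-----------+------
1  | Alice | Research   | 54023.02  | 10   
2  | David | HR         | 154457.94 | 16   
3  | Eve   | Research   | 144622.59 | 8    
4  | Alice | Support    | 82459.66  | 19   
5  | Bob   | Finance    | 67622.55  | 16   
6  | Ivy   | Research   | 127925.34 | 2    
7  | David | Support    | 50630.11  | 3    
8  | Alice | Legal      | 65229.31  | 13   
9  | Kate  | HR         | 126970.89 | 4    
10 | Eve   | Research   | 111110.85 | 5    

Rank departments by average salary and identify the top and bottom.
SELECT department, AVG(salary)
FROM employees
GROUP BY department
ORDER BY AVG(salary)

All groups:
  Legal: 65229.31
  Support: 66544.89
  Finance: 67622.55
  Research: 109420.45
  HR: 140714.42

Highest: HR (140714.42)
Lowest: Legal (65229.31)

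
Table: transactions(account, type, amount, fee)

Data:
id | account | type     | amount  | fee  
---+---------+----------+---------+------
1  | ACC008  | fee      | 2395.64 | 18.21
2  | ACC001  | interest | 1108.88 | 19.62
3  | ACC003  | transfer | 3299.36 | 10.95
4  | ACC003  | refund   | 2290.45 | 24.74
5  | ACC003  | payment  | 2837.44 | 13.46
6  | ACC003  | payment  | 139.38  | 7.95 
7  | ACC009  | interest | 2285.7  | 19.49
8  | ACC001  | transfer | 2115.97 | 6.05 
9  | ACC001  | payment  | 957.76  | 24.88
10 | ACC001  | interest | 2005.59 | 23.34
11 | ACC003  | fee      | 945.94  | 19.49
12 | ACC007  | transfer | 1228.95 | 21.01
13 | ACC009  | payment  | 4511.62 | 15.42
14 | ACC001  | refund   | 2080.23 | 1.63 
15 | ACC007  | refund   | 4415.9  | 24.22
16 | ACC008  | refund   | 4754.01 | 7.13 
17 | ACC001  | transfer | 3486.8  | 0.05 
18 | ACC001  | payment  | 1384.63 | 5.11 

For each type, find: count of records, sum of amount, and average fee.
SELECT type,
       COUNT(*) as cnt,
       SUM(amount) as total_amount,
       AVG(fee) as avg_fee
FROM transactions
GROUP BY type

Result:
  fee: 2 records, 3341.58 total amount, 18.85 avg fee
  interest: 3 records, 5400.17 total amount, 20.82 avg fee
  payment: 5 records, 9830.83 total amount, 13.36 avg fee
  refund: 4 records, 13540.59 total amount, 14.43 avg fee
  transfer: 4 records, 10131.08 total amount, 9.52 avg fee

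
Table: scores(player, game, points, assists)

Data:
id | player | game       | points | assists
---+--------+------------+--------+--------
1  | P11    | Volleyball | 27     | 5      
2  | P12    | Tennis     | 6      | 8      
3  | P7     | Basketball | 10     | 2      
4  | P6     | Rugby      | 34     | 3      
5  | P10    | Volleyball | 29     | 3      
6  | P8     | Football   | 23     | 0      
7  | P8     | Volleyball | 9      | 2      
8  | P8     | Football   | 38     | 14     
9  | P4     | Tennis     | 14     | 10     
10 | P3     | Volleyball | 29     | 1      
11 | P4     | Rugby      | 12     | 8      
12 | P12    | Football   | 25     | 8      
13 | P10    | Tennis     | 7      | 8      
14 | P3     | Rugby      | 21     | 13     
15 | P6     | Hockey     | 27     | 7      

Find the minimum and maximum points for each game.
SELECT game, MIN(points), MAX(points)
FROM scores
GROUP BY game

Result:
  Basketball: min=10, max=10
  Football: min=23, max=38
  Hockey: min=27, max=27
  Rugby: min=12, max=34
  Tennis: min=6, max=14
  Volleyball: min=9, max=29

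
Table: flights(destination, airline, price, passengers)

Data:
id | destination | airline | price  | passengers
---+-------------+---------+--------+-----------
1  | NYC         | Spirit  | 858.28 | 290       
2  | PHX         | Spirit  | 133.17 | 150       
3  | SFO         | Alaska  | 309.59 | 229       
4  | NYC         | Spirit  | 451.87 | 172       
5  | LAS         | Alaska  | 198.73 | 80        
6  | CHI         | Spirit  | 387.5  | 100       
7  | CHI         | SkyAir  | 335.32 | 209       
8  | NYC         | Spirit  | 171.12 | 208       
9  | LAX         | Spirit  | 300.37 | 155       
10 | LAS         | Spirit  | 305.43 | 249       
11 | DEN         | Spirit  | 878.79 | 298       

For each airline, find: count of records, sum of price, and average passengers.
SELECT airline,
       COUNT(*) as cnt,
       SUM(price) as total_price,
       AVG(passengers) as avg_passengers
FROM flights
GROUP BY airline

Result:
  Alaska: 2 records, 508.32 total price, 154.50 avg passengers
  SkyAir: 1 records, 335.32 total price, 209.00 avg passengers
  Spirit: 8 records, 3486.53 total price, 202.75 avg passengers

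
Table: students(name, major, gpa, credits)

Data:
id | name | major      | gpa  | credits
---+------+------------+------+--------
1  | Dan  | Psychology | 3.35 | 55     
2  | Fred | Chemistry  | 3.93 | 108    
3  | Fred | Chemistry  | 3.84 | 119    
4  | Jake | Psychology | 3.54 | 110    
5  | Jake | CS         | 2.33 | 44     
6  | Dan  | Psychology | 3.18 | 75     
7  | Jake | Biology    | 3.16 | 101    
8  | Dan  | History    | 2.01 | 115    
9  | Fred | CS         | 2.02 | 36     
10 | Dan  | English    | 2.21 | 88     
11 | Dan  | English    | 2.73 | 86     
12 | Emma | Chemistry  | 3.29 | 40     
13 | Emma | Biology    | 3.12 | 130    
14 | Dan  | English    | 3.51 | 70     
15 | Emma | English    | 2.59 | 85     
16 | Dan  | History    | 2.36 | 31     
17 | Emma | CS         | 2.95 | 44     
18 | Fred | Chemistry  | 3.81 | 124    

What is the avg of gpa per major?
SELECT major, AVG(gpa) as result
FROM students
GROUP BY major

Result:
  Biology: 3.14
  CS: 2.43
  Chemistry: 3.72
  English: 2.76
  History: 2.19
  Psychology: 3.36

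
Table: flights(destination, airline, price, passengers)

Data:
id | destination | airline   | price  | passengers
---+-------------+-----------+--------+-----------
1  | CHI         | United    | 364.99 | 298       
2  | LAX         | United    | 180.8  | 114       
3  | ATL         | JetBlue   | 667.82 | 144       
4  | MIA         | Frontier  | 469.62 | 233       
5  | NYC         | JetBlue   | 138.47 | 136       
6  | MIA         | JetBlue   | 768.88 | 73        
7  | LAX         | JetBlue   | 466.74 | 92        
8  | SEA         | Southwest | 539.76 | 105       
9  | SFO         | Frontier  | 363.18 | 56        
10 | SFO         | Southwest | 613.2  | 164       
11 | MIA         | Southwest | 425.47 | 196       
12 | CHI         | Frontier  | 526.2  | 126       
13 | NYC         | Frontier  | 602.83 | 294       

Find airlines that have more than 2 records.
SELECT airline, COUNT(*) as cnt
FROM flights
GROUP BY airline
HAVING COUNT(*) > 2

Result:
  Frontier: 4
  JetBlue: 4
  Southwest: 3

Note: HAVING filters groups after aggregation, WHERE filters rows before.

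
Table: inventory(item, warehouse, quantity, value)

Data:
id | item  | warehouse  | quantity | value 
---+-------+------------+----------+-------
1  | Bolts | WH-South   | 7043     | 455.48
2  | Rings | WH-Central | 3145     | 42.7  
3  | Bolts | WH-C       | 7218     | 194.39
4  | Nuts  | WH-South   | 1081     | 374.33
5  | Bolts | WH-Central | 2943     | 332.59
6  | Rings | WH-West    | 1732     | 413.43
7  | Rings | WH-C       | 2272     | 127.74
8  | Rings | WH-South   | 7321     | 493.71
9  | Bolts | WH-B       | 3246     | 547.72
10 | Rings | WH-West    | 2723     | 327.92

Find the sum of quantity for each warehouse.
SELECT warehouse, SUM(quantity) as result
FROM inventory
GROUP BY warehouse

Result:
  WH-B: 3246
  WH-C: 9490
  WH-Central: 6088
  WH-South: 15445
  WH-West: 4455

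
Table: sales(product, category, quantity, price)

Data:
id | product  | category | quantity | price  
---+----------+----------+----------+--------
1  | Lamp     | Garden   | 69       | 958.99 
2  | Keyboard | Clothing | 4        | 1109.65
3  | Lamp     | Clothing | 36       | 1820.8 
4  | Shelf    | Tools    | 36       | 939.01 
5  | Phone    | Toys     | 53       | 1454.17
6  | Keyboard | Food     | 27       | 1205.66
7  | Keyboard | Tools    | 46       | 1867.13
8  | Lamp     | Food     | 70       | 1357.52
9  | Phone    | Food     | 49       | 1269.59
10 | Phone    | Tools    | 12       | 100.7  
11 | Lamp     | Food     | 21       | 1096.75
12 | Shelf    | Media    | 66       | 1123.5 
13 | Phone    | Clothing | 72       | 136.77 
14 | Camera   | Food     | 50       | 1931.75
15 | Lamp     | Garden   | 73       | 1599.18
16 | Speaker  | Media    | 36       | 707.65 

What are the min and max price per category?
SELECT category, MIN(price), MAX(price)
FROM sales
GROUP BY category

Result:
  Clothing: min=136.77, max=1820.80
  Food: min=1096.75, max=1931.75
  Garden: min=958.99, max=1599.18
  Media: min=707.65, max=1123.50
  Tools: min=100.70, max=1867.13
  Toys: min=1454.17, max=1454.17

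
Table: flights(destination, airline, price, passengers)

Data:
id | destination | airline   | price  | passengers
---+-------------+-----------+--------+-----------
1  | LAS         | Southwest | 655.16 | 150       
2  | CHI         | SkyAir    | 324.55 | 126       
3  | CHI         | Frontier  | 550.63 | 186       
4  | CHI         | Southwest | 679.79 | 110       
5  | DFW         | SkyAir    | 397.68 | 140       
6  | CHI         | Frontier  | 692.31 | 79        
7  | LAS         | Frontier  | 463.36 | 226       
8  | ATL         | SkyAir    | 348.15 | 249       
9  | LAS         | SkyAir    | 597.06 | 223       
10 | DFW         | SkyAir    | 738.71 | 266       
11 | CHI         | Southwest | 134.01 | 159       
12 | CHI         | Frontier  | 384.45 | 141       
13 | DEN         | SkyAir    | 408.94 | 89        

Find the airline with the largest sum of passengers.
SELECT airline, SUM(passengers) as val
FROM flights
GROUP BY airline
ORDER BY val DESC
LIMIT 1

Result: SkyAir with sum(passengers) = 1093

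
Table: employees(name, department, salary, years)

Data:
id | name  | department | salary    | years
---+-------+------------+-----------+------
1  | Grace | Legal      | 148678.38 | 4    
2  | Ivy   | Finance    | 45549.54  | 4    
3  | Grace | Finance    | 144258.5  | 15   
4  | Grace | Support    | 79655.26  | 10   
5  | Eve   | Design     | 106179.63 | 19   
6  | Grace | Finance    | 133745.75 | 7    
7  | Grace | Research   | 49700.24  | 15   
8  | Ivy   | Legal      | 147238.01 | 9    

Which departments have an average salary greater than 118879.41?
SELECT department, AVG(salary)
FROM employees
GROUP BY department
HAVING AVG(salary) > 118879.41

Result:
  Legal: avg=147958.20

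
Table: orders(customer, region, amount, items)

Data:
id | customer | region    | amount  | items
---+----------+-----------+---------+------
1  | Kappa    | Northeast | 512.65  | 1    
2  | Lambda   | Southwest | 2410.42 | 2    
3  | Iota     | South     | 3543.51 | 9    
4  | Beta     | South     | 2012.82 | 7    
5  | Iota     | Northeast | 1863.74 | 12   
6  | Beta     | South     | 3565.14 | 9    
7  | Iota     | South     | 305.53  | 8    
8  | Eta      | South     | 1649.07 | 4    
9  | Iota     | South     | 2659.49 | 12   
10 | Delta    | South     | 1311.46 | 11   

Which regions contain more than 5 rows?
SELECT region, COUNT(*) as cnt
FROM orders
GROUP BY region
HAVING COUNT(*) > 5

Result:
  South: 7

Note: HAVING filters groups after aggregation, WHERE filters rows before.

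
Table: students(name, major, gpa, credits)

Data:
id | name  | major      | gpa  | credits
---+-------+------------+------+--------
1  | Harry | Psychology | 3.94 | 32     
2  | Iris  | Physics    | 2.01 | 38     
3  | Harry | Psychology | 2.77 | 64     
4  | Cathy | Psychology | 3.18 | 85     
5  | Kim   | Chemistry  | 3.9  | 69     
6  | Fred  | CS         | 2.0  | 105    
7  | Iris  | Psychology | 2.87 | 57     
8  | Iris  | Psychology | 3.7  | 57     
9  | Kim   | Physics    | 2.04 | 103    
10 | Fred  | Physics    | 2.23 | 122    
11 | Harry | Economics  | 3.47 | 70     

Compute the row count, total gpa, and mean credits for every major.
SELECT major,
       COUNT(*) as cnt,
       SUM(gpa) as total_gpa,
       AVG(credits) as avg_credits
FROM students
GROUP BY major

Result:
  CS: 1 records, 2.00 total gpa, 105.00 avg credits
  Chemistry: 1 records, 3.90 total gpa, 69.00 avg credits
  Economics: 1 records, 3.47 total gpa, 70.00 avg credits
  Physics: 3 records, 6.28 total gpa, 87.67 avg credits
  Psychology: 5 records, 16.46 total gpa, 59.00 avg credits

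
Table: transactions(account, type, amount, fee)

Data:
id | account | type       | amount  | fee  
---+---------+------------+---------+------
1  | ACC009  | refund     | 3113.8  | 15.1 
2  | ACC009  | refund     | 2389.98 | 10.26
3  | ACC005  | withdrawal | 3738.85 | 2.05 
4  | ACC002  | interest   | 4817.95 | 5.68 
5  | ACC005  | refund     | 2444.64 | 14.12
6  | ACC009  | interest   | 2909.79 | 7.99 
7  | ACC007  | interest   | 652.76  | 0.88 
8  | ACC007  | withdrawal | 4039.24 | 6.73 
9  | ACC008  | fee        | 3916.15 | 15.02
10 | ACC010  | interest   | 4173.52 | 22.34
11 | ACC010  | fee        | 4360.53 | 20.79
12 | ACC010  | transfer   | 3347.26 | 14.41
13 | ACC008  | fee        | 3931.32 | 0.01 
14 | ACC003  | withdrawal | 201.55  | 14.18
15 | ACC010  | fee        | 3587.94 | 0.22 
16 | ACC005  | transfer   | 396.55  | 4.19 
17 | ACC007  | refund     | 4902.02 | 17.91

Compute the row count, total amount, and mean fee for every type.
SELECT type,
       COUNT(*) as cnt,
       SUM(amount) as total_amount,
       AVG(fee) as avg_fee
FROM transactions
GROUP BY type

Result:
  fee: 4 records, 15795.94 total amount, 9.01 avg fee
  interest: 4 records, 12554.02 total amount, 9.22 avg fee
  refund: 4 records, 12850.44 total amount, 14.35 avg fee
  transfer: 2 records, 3743.81 total amount, 9.30 avg fee
  withdrawal: 3 records, 7979.64 total amount, 7.65 avg fee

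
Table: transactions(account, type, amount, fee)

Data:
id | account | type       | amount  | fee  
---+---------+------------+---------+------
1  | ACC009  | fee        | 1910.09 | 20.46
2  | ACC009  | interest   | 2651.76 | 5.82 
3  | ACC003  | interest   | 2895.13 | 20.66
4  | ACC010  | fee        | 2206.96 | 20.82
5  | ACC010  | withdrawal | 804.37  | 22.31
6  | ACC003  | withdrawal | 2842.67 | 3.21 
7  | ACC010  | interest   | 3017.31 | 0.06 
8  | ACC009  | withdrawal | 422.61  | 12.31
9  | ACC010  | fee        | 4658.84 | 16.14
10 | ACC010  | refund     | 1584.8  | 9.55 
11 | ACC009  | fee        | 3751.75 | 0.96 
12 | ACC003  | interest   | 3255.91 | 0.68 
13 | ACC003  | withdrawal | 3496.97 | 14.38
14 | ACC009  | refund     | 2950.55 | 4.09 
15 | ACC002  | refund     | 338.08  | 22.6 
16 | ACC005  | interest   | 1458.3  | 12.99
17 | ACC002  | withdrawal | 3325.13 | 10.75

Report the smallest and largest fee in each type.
SELECT type, MIN(fee), MAX(fee)
FROM transactions
GROUP BY type

Result:
  fee: min=0.96, max=20.82
  interest: min=0.06, max=20.66
  refund: min=4.09, max=22.60
  withdrawal: min=3.21, max=22.31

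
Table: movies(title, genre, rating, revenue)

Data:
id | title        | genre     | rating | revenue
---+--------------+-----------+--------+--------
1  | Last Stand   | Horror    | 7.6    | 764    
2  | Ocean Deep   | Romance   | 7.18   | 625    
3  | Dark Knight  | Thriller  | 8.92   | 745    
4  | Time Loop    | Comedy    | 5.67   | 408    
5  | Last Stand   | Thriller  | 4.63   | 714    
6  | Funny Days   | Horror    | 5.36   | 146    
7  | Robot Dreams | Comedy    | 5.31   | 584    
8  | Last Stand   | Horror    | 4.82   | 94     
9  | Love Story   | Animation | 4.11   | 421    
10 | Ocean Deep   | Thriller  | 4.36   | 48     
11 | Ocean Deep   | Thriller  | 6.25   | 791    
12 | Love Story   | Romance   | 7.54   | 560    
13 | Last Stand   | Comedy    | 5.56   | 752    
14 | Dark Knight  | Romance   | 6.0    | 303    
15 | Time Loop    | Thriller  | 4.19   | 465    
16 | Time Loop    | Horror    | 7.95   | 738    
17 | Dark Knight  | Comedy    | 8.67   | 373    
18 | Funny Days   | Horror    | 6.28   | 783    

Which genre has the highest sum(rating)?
SELECT genre, SUM(rating) as val
FROM movies
GROUP BY genre
ORDER BY val DESC
LIMIT 1

Result: Horror with sum(rating) = 32.01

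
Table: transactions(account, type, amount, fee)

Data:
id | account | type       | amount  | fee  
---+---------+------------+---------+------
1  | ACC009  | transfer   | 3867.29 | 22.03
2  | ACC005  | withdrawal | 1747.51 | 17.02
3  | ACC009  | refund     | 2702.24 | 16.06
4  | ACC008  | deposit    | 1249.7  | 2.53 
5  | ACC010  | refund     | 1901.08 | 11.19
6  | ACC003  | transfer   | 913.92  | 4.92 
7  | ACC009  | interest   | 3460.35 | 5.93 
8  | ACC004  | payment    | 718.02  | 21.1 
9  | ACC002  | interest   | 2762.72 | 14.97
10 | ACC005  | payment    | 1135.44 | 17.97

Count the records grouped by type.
SELECT type, COUNT(*) as count
FROM transactions
GROUP BY type

Result:
  deposit: 1
  interest: 2
  payment: 2
  refund: 2
  transfer: 2
  withdrawal: 1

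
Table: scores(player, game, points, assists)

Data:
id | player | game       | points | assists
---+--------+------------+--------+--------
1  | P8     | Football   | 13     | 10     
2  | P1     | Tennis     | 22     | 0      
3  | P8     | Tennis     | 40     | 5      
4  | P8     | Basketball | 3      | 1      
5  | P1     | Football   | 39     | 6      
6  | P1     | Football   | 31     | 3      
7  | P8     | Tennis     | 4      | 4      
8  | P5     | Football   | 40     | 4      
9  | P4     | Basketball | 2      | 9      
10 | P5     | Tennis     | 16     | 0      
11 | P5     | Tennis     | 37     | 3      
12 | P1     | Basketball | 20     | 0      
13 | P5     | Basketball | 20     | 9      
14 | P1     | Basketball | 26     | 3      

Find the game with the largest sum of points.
SELECT game, SUM(points) as val
FROM scores
GROUP BY game
ORDER BY val DESC
LIMIT 1

Result: Football with sum(points) = 123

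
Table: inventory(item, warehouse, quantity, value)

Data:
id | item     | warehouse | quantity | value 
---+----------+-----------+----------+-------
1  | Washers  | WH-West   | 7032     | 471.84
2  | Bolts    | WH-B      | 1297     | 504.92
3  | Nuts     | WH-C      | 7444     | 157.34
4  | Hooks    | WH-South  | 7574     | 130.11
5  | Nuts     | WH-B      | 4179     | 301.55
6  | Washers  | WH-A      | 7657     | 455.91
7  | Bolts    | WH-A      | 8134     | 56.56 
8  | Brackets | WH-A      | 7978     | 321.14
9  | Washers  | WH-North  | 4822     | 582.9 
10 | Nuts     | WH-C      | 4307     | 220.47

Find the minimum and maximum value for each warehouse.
SELECT warehouse, MIN(value), MAX(value)
FROM inventory
GROUP BY warehouse

Result:
  WH-A: min=56.56, max=455.91
  WH-B: min=301.55, max=504.92
  WH-C: min=157.34, max=220.47
  WH-North: min=582.90, max=582.90
  WH-South: min=130.11, max=130.11
  WH-West: min=471.84, max=471.84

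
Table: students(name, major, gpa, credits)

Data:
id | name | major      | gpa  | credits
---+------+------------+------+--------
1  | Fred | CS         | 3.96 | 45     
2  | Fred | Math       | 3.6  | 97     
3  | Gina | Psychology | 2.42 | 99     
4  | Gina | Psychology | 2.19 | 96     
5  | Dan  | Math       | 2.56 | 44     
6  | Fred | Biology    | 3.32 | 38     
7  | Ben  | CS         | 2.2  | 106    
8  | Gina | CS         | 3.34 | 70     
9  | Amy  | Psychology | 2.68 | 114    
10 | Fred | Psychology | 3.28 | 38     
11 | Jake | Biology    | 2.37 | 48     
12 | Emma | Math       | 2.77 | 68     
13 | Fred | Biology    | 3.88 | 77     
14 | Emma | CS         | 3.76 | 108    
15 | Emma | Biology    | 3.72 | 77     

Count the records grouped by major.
SELECT major, COUNT(*) as count
FROM students
GROUP BY major

Result:
  Biology: 4
  CS: 4
  Math: 3
  Psychology: 4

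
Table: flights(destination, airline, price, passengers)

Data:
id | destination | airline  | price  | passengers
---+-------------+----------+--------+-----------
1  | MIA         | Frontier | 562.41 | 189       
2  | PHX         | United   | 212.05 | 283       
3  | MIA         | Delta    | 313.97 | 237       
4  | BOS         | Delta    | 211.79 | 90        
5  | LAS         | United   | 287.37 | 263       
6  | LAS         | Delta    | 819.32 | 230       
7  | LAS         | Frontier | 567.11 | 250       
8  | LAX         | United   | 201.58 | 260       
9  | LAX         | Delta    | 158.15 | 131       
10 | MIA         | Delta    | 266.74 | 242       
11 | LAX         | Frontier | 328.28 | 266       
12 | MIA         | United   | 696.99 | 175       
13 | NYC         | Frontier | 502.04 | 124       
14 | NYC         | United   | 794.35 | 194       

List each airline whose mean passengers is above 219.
SELECT airline, AVG(passengers)
FROM flights
GROUP BY airline
HAVING AVG(passengers) > 219

Result:
  United: avg=235.00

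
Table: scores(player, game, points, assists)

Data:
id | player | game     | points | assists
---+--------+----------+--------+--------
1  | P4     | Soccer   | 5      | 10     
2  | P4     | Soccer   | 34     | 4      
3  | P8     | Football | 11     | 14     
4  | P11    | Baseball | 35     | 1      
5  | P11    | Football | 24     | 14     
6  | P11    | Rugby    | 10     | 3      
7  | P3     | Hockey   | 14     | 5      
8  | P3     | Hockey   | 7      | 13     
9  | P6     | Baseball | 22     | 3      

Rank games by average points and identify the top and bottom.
SELECT game, AVG(points)
FROM scores
GROUP BY game
ORDER BY AVG(points)

All groups:
  Rugby: 10.00
  Hockey: 10.50
  Football: 17.50
  Soccer: 19.50
  Baseball: 28.50

Highest: Baseball (28.50)
Lowest: Rugby (10.00)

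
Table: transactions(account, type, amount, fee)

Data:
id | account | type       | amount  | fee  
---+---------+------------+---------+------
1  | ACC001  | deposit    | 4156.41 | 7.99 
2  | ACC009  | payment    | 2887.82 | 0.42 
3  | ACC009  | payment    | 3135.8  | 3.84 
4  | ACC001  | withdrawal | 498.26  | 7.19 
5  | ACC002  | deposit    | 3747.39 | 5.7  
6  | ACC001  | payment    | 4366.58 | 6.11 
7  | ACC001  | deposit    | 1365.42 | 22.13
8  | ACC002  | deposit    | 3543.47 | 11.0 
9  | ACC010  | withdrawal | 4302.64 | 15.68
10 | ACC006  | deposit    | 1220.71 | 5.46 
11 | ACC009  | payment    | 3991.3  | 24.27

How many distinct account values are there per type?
SELECT type, COUNT(DISTINCT account)
FROM transactions
GROUP BY type

Result:
  deposit: 3 distinct
  payment: 2 distinct
  withdrawal: 2 distinct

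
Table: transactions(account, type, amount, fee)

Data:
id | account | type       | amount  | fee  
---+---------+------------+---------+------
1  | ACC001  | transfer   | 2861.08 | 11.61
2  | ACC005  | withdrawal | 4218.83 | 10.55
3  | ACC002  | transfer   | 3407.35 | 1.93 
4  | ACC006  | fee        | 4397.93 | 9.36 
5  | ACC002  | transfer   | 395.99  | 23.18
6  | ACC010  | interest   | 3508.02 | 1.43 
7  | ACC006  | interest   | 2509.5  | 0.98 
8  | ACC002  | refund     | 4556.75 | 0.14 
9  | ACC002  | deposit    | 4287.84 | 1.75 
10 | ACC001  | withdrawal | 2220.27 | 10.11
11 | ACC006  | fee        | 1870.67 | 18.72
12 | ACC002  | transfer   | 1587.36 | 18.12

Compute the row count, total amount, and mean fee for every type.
SELECT type,
       COUNT(*) as cnt,
       SUM(amount) as total_amount,
       AVG(fee) as avg_fee
FROM transactions
GROUP BY type

Result:
  deposit: 1 records, 4287.84 total amount, 1.75 avg fee
  fee: 2 records, 6268.60 total amount, 14.04 avg fee
  interest: 2 records, 6017.52 total amount, 1.21 avg fee
  refund: 1 records, 4556.75 total amount, 0.14 avg fee
  transfer: 4 records, 8251.78 total amount, 13.71 avg fee
  withdrawal: 2 records, 6439.10 total amount, 10.33 avg fee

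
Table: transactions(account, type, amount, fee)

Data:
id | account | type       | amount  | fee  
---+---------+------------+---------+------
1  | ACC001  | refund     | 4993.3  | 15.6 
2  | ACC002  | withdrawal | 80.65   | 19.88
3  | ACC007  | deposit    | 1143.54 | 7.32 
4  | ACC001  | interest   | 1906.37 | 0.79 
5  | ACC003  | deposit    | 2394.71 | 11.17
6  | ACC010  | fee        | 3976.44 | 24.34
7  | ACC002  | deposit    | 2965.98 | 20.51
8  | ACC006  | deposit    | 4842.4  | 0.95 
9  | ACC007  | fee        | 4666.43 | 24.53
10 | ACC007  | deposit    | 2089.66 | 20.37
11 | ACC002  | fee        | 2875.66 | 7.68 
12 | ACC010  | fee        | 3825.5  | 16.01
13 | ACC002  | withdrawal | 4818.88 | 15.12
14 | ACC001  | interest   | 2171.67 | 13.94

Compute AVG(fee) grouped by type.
SELECT type, AVG(fee) as result
FROM transactions
GROUP BY type

Result:
  deposit: 12.06
  fee: 18.14
  interest: 7.37
  refund: 15.60
  withdrawal: 17.50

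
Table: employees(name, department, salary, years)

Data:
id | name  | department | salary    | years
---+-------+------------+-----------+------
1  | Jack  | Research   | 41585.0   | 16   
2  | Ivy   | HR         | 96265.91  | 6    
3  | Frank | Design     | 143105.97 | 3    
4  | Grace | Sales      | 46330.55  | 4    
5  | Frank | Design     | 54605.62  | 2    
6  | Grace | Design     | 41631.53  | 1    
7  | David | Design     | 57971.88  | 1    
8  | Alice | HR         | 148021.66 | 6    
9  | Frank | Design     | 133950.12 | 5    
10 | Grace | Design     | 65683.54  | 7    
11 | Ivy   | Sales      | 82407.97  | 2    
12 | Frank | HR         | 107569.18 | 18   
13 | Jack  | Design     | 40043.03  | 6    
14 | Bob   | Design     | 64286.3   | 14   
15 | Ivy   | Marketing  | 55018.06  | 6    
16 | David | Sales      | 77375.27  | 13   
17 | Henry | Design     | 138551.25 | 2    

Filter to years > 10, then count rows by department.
SELECT department, COUNT(*)
FROM employees
WHERE years > 10
GROUP BY department

Note: WHERE filters rows before grouping.

Result:
  Design: 1
  HR: 1
  Research: 1
  Sales: 1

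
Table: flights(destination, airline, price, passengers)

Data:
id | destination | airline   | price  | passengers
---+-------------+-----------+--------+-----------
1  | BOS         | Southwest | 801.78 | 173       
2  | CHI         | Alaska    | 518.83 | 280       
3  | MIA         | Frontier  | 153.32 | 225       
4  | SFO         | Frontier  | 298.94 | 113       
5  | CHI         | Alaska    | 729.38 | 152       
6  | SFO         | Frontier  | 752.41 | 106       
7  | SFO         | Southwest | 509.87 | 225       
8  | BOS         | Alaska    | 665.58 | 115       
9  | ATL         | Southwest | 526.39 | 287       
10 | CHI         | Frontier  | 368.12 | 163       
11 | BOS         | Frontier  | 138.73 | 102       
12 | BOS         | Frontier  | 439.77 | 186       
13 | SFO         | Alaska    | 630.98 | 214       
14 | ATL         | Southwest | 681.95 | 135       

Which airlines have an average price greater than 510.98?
SELECT airline, AVG(price)
FROM flights
GROUP BY airline
HAVING AVG(price) > 510.98

Result:
  Alaska: avg=636.19
  Southwest: avg=630.00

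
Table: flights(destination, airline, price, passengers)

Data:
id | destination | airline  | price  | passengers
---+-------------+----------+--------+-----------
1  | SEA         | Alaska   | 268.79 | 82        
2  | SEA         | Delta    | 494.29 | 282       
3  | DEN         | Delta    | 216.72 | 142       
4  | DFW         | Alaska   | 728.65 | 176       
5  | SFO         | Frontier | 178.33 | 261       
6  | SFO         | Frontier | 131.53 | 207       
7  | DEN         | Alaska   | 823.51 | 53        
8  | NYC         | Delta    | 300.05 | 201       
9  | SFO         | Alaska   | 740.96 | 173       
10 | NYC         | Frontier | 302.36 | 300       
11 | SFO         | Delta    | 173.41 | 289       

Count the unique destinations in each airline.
SELECT airline, COUNT(DISTINCT destination)
FROM flights
GROUP BY airline

Result:
  Alaska: 4 distinct
  Delta: 4 distinct
  Frontier: 2 distinct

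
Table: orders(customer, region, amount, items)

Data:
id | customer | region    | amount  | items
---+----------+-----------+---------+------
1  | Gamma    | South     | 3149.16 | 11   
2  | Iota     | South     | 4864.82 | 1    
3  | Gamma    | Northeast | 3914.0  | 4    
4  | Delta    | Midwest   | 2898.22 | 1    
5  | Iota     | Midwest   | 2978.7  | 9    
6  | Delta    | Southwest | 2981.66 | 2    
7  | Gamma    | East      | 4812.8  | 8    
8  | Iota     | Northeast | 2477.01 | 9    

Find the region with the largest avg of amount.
SELECT region, AVG(amount) as val
FROM orders
GROUP BY region
ORDER BY val DESC
LIMIT 1

Result: East with avg(amount) = 4812.80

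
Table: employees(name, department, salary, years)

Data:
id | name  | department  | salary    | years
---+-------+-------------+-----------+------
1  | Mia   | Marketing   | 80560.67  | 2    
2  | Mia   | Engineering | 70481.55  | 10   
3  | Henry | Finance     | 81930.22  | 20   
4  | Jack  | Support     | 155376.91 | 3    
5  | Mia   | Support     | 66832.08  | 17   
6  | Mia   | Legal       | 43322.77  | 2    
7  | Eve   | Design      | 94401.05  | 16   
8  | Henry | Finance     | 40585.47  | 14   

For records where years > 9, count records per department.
SELECT department, COUNT(*)
FROM employees
WHERE years > 9
GROUP BY department

Note: WHERE filters rows before grouping.

Result:
  Design: 1
  Engineering: 1
  Finance: 2
  Support: 1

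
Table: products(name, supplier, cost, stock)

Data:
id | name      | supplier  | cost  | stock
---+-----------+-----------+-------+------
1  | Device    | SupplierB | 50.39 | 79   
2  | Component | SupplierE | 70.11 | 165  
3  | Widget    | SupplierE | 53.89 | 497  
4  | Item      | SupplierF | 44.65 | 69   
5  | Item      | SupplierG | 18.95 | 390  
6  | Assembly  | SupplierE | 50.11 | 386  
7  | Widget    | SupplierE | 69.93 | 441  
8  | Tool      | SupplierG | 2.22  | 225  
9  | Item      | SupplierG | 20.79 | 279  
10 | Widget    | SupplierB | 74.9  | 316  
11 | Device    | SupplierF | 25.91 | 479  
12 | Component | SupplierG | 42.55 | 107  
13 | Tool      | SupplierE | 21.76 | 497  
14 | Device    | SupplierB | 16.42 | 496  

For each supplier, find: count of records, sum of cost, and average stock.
SELECT supplier,
       COUNT(*) as cnt,
       SUM(cost) as total_cost,
       AVG(stock) as avg_stock
FROM products
GROUP BY supplier

Result:
  SupplierB: 3 records, 141.71 total cost, 297.00 avg stock
  SupplierE: 5 records, 265.80 total cost, 397.20 avg stock
  SupplierF: 2 records, 70.56 total cost, 274.00 avg stock
  SupplierG: 4 records, 84.51 total cost, 250.25 avg stock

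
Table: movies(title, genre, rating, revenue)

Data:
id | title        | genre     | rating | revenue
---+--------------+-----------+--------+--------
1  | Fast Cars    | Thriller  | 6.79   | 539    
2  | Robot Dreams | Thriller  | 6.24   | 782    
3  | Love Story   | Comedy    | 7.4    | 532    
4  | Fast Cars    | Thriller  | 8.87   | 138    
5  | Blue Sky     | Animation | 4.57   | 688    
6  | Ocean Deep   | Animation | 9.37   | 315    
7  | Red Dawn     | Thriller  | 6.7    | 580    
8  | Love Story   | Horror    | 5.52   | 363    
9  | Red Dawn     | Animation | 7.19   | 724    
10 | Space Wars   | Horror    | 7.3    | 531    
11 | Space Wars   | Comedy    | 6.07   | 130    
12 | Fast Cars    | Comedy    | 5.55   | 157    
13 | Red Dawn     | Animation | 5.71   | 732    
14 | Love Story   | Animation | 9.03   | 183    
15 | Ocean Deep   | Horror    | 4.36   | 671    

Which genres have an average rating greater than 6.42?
SELECT genre, AVG(rating)
FROM movies
GROUP BY genre
HAVING AVG(rating) > 6.42

Result:
  Animation: avg=7.17
  Thriller: avg=7.15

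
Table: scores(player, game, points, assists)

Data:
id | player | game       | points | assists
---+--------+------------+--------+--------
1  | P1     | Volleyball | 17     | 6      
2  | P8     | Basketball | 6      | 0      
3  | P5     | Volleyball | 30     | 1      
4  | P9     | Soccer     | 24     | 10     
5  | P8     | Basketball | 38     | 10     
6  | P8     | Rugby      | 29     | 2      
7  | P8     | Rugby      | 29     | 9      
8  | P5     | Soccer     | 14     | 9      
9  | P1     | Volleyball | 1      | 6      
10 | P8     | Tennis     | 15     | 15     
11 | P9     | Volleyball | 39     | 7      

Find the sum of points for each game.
SELECT game, SUM(points) as result
FROM scores
GROUP BY game

Result:
  Basketball: 44
  Rugby: 58
  Soccer: 38
  Tennis: 15
  Volleyball: 87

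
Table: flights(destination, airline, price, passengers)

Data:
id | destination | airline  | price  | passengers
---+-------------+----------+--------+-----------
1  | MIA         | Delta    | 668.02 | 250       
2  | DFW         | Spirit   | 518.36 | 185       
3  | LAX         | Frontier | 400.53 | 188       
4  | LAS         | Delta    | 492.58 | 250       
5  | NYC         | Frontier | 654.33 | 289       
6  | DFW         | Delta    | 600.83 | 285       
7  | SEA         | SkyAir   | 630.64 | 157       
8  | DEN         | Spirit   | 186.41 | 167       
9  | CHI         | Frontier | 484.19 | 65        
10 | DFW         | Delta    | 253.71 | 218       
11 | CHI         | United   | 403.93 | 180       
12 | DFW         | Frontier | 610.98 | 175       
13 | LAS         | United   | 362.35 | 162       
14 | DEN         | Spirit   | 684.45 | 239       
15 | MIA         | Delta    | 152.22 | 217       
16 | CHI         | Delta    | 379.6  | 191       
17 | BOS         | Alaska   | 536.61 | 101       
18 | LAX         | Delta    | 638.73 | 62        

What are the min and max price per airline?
SELECT airline, MIN(price), MAX(price)
FROM flights
GROUP BY airline

Result:
  Alaska: min=536.61, max=536.61
  Delta: min=152.22, max=668.02
  Frontier: min=400.53, max=654.33
  SkyAir: min=630.64, max=630.64
  Spirit: min=186.41, max=684.45
  United: min=362.35, max=403.93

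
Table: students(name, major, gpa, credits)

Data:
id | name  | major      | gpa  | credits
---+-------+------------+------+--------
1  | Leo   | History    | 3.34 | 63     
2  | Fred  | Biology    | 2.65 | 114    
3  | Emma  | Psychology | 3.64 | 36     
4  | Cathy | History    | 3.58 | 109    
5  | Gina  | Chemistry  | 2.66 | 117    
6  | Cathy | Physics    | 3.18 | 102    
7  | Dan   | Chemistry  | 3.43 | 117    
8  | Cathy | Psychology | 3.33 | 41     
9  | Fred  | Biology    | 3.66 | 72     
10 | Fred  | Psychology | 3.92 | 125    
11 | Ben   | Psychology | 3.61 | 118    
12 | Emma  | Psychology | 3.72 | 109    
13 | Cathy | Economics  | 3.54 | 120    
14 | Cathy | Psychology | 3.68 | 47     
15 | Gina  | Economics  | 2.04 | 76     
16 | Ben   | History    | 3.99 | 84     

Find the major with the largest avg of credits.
SELECT major, AVG(credits) as val
FROM students
GROUP BY major
ORDER BY val DESC
LIMIT 1

Result: Chemistry with avg(credits) = 117.00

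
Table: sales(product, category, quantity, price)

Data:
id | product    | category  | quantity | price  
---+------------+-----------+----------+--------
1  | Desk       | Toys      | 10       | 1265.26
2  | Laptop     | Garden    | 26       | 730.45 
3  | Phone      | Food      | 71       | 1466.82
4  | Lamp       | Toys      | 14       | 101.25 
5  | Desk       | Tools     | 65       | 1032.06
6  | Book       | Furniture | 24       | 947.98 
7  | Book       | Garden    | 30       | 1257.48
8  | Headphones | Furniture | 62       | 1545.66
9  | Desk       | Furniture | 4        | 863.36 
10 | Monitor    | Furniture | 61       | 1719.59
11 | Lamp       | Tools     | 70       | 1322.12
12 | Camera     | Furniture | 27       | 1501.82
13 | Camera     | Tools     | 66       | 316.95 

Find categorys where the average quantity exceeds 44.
SELECT category, AVG(quantity)
FROM sales
GROUP BY category
HAVING AVG(quantity) > 44

Result:
  Food: avg=71.00
  Tools: avg=67.00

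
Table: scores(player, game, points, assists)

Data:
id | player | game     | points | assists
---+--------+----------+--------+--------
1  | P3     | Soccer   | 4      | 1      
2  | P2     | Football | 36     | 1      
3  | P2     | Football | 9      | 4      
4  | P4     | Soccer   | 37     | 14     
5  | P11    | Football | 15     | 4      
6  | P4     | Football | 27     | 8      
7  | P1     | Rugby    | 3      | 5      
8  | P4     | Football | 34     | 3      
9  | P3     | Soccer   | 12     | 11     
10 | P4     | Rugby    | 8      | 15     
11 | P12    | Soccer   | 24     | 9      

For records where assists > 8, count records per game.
SELECT game, COUNT(*)
FROM scores
WHERE assists > 8
GROUP BY game

Note: WHERE filters rows before grouping.

Result:
  Rugby: 1
  Soccer: 3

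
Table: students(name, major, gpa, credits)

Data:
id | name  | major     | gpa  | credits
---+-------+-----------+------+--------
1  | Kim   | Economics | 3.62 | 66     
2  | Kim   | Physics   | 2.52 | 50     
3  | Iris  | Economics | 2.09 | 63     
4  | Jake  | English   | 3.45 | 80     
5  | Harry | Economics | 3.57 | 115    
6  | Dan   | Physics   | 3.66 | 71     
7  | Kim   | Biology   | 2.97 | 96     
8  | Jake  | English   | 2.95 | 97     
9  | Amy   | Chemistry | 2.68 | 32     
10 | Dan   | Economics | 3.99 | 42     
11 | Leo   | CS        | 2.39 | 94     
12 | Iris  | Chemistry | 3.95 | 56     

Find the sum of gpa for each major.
SELECT major, SUM(gpa) as result
FROM students
GROUP BY major

Result:
  Biology: 2.97
  CS: 2.39
  Chemistry: 6.63
  Economics: 13.27
  English: 6.40
  Physics: 6.18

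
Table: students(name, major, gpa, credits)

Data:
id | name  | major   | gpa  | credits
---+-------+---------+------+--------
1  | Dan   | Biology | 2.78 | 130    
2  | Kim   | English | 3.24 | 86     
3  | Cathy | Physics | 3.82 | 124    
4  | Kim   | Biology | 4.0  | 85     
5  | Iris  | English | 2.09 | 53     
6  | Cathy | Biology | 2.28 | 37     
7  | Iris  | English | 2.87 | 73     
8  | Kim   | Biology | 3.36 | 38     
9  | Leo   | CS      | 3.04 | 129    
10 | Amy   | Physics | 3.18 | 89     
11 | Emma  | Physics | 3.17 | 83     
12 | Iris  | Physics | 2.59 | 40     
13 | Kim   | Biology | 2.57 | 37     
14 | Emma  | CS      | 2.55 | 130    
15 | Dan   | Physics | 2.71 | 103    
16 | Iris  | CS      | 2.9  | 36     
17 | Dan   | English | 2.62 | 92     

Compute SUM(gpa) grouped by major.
SELECT major, SUM(gpa) as result
FROM students
GROUP BY major

Result:
  Biology: 14.99
  CS: 8.49
  English: 10.82
  Physics: 15.47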